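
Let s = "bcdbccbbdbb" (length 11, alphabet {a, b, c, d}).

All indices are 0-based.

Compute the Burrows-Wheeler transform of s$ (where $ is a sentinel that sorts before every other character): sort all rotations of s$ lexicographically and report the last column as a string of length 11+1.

rank  rotation      last
    0  $bcdbccbbdbb  b
    1  b$bcdbccbbdb  b
    2  bb$bcdbccbbd  d
    3  bbdbb$bcdbcc  c
    4  bccbbdbb$bcd  d
    5  bcdbccbbdbb$  $
    6  bdbb$bcdbccb  b
    7  cbbdbb$bcdbc  c
    8  ccbbdbb$bcdb  b
    9  cdbccbbdbb$b  b
   10  dbb$bcdbccbb  b
   11  dbccbbdbb$bc  c

bbdcd$bcbbbc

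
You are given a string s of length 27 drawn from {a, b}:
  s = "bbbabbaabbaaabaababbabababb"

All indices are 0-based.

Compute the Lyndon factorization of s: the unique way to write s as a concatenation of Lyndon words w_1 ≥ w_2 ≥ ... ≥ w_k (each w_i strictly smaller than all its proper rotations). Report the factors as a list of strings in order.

emit factor 1: 'b' (i=0, period=1)
emit factor 2: 'b' (i=1, period=1)
emit factor 3: 'b' (i=2, period=1)
emit factor 4: 'abb' (i=3, period=3)
emit factor 5: 'aabb' (i=6, period=4)
emit factor 6: 'aaabaababbabababb' (i=10, period=17)

["b", "b", "b", "abb", "aabb", "aaabaababbabababb"]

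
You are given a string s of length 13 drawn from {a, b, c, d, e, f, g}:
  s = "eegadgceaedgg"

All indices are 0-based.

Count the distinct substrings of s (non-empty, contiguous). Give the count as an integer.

rank | idx | suffix
   0 |   3 | adgceaedgg
   1 |   8 | aedgg
   2 |   6 | ceaedgg
   3 |   4 | dgceaedgg
   4 |  10 | dgg
   5 |   7 | eaedgg
   6 |   9 | edgg
   7 |   0 | eegadgceaedgg
   8 |   1 | egadgceaedgg
   9 |  12 | g
  10 |   2 | gadgceaedgg
  11 |   5 | gceaedgg
  12 |  11 | gg

SA = [3, 8, 6, 4, 10, 7, 9, 0, 1, 12, 2, 5, 11]
rank  pair      lcp
   1  s[3:],s[8:]  1  'a'
   2  s[8:],s[6:]  0  ''
   3  s[6:],s[4:]  0  ''
   4  s[4:],s[10:]  2  'dg'
   5  s[10:],s[7:]  0  ''
   6  s[7:],s[9:]  1  'e'
   7  s[9:],s[0:]  1  'e'
   8  s[0:],s[1:]  1  'e'
   9  s[1:],s[12:]  0  ''
  10  s[12:],s[2:]  1  'g'
  11  s[2:],s[5:]  1  'g'
  12  s[5:],s[11:]  1  'g'

n(n+1)/2 = 13·14/2 = 91
Σ LCP = 0 + 1 + 0 + 0 + 2 + 0 + 1 + 1 + 1 + 0 + 1 + 1 + 1 = 9
distinct = 91 − 9 = 82

82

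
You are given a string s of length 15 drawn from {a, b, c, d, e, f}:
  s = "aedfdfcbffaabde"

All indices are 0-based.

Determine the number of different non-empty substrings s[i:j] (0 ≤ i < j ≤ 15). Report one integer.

sorted suffixes:
  #0 SA[0]=10  'aabde'
  #1 SA[1]=11  'abde'
  #2 SA[2]=0  'aedfdfcbffaabde'
  #3 SA[3]=12  'bde'
  #4 SA[4]=7  'bffaabde'
  #5 SA[5]=6  'cbffaabde'
  #6 SA[6]=13  'de'
  #7 SA[7]=4  'dfcbffaabde'
  #8 SA[8]=2  'dfdfcbffaabde'
  #9 SA[9]=14  'e'
  #10 SA[10]=1  'edfdfcbffaabde'
  #11 SA[11]=9  'faabde'
  #12 SA[12]=5  'fcbffaabde'
  #13 SA[13]=3  'fdfcbffaabde'
  #14 SA[14]=8  'ffaabde'

SA = [10, 11, 0, 12, 7, 6, 13, 4, 2, 14, 1, 9, 5, 3, 8]
[i] adj suffixes → lcp
  [1] 10/11 → 1 ('a')
  [2] 11/0 → 1 ('a')
  [3] 0/12 → 0 ('')
  [4] 12/7 → 1 ('b')
  [5] 7/6 → 0 ('')
  [6] 6/13 → 0 ('')
  [7] 13/4 → 1 ('d')
  [8] 4/2 → 2 ('df')
  [9] 2/14 → 0 ('')
  [10] 14/1 → 1 ('e')
  [11] 1/9 → 0 ('')
  [12] 9/5 → 1 ('f')
  [13] 5/3 → 1 ('f')
  [14] 3/8 → 1 ('f')

n(n+1)/2 = 15·16/2 = 120
Σ LCP = 0 + 1 + 1 + 0 + 1 + 0 + 0 + 1 + 2 + 0 + 1 + 0 + 1 + 1 + 1 = 10
distinct = 120 − 10 = 110

110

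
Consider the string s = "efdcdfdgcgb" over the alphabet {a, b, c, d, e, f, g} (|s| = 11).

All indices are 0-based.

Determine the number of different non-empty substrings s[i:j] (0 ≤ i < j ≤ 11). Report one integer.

rank→(start, suffix):
  0 → (10, 'b')
  1 → (3, 'cdfdgcgb')
  2 → (8, 'cgb')
  3 → (2, 'dcdfdgcgb')
  4 → (4, 'dfdgcgb')
  5 → (6, 'dgcgb')
  6 → (0, 'efdcdfdgcgb')
  7 → (1, 'fdcdfdgcgb')
  8 → (5, 'fdgcgb')
  9 → (9, 'gb')
  10 → (7, 'gcgb')

SA = [10, 3, 8, 2, 4, 6, 0, 1, 5, 9, 7]
i: (SA[i-1],SA[i]) lcp shared
  1: (10,3) 0 ''
  2: (3,8) 1 'c'
  3: (8,2) 0 ''
  4: (2,4) 1 'd'
  5: (4,6) 1 'd'
  6: (6,0) 0 ''
  7: (0,1) 0 ''
  8: (1,5) 2 'fd'
  9: (5,9) 0 ''
  10: (9,7) 1 'g'

n(n+1)/2 = 11·12/2 = 66
Σ LCP = 0 + 0 + 1 + 0 + 1 + 1 + 0 + 0 + 2 + 0 + 1 = 6
distinct = 66 − 6 = 60

60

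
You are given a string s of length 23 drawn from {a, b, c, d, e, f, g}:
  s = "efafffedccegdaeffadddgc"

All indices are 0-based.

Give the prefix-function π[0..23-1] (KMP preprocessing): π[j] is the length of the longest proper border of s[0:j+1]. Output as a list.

[0, 0, 0, 0, 0, 0, 1, 0, 0, 0, 1, 0, 0, 0, 1, 2, 0, 0, 0, 0, 0, 0, 0]

π[0] = 0
j=1 s[j]='f': π[1]=0 (border '')
j=2 s[j]='a': π[2]=0 (border '')
j=3 s[j]='f': π[3]=0 (border '')
j=4 s[j]='f': π[4]=0 (border '')
j=5 s[j]='f': π[5]=0 (border '')
j=6 s[j]='e': π[6]=1 (border 'e')
j=7 s[j]='d': k: 1→0; π[7]=0 (border '')
j=8 s[j]='c': π[8]=0 (border '')
j=9 s[j]='c': π[9]=0 (border '')
j=10 s[j]='e': π[10]=1 (border 'e')
j=11 s[j]='g': k: 1→0; π[11]=0 (border '')
j=12 s[j]='d': π[12]=0 (border '')
j=13 s[j]='a': π[13]=0 (border '')
j=14 s[j]='e': π[14]=1 (border 'e')
j=15 s[j]='f': π[15]=2 (border 'ef')
j=16 s[j]='f': k: 2→0; π[16]=0 (border '')
j=17 s[j]='a': π[17]=0 (border '')
j=18 s[j]='d': π[18]=0 (border '')
j=19 s[j]='d': π[19]=0 (border '')
j=20 s[j]='d': π[20]=0 (border '')
j=21 s[j]='g': π[21]=0 (border '')
j=22 s[j]='c': π[22]=0 (border '')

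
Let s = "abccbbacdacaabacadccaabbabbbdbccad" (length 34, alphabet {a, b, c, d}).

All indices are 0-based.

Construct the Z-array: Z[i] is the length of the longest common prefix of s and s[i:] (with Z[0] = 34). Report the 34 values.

[34, 0, 0, 0, 0, 0, 1, 0, 0, 1, 0, 1, 2, 0, 1, 0, 1, 0, 0, 0, 1, 2, 0, 0, 2, 0, 0, 0, 0, 0, 0, 0, 1, 0]

Z[0]=34
i=1: outside box; Z[1]=0
i=2: outside box; Z[2]=0
i=3: outside box; Z[3]=0
i=4: outside box; Z[4]=0
i=5: outside box; Z[5]=0
i=6: outside box; Z[6]=1 scan→box=[6,7)
i=7: outside box; Z[7]=0
i=8: outside box; Z[8]=0
i=9: outside box; Z[9]=1 scan→box=[9,10)
i=10: outside box; Z[10]=0
i=11: outside box; Z[11]=1 scan→box=[11,12)
i=12: outside box; Z[12]=2 scan→box=[12,14)
i=13: min(r-i=1, Z[1]=0)=0; Z[13]=0
i=14: outside box; Z[14]=1 scan→box=[14,15)
i=15: outside box; Z[15]=0
i=16: outside box; Z[16]=1 scan→box=[16,17)
i=17: outside box; Z[17]=0
i=18: outside box; Z[18]=0
i=19: outside box; Z[19]=0
i=20: outside box; Z[20]=1 scan→box=[20,21)
i=21: outside box; Z[21]=2 scan→box=[21,23)
i=22: min(r-i=1, Z[1]=0)=0; Z[22]=0
i=23: outside box; Z[23]=0
i=24: outside box; Z[24]=2 scan→box=[24,26)
i=25: min(r-i=1, Z[1]=0)=0; Z[25]=0
i=26: outside box; Z[26]=0
i=27: outside box; Z[27]=0
i=28: outside box; Z[28]=0
i=29: outside box; Z[29]=0
i=30: outside box; Z[30]=0
i=31: outside box; Z[31]=0
i=32: outside box; Z[32]=1 scan→box=[32,33)
i=33: outside box; Z[33]=0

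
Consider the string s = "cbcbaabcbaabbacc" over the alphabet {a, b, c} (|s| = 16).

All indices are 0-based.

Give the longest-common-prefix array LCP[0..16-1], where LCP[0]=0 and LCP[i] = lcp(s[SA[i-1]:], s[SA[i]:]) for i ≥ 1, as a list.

[0, 3, 1, 2, 1, 0, 4, 2, 1, 1, 6, 0, 1, 5, 2, 1]

rank | idx | suffix
   0 |   9 | aabbacc
   1 |   4 | aabcbaabbacc
   2 |  10 | abbacc
   3 |   5 | abcbaabbacc
   4 |  13 | acc
   5 |   8 | baabbacc
   6 |   3 | baabcbaabbacc
   7 |  12 | bacc
   8 |  11 | bbacc
   9 |   6 | bcbaabbacc
  10 |   1 | bcbaabcbaabbacc
  11 |  15 | c
  12 |   7 | cbaabbacc
  13 |   2 | cbaabcbaabbacc
  14 |   0 | cbcbaabcbaabbacc
  15 |  14 | cc

SA = [9, 4, 10, 5, 13, 8, 3, 12, 11, 6, 1, 15, 7, 2, 0, 14]
i: (SA[i-1],SA[i]) lcp shared
  1: (9,4) 3 'aab'
  2: (4,10) 1 'a'
  3: (10,5) 2 'ab'
  4: (5,13) 1 'a'
  5: (13,8) 0 ''
  6: (8,3) 4 'baab'
  7: (3,12) 2 'ba'
  8: (12,11) 1 'b'
  9: (11,6) 1 'b'
  10: (6,1) 6 'bcbaab'
  11: (1,15) 0 ''
  12: (15,7) 1 'c'
  13: (7,2) 5 'cbaab'
  14: (2,0) 2 'cb'
  15: (0,14) 1 'c'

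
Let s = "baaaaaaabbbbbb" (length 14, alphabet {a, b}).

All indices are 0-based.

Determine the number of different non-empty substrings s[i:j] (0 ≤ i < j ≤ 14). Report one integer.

sorted suffixes:
  #0 SA[0]=1  'aaaaaaabbbbbb'
  #1 SA[1]=2  'aaaaaabbbbbb'
  #2 SA[2]=3  'aaaaabbbbbb'
  #3 SA[3]=4  'aaaabbbbbb'
  #4 SA[4]=5  'aaabbbbbb'
  #5 SA[5]=6  'aabbbbbb'
  #6 SA[6]=7  'abbbbbb'
  #7 SA[7]=13  'b'
  #8 SA[8]=0  'baaaaaaabbbbbb'
  #9 SA[9]=12  'bb'
  #10 SA[10]=11  'bbb'
  #11 SA[11]=10  'bbbb'
  #12 SA[12]=9  'bbbbb'
  #13 SA[13]=8  'bbbbbb'

SA = [1, 2, 3, 4, 5, 6, 7, 13, 0, 12, 11, 10, 9, 8]
[i] adj suffixes → lcp
  [1] 1/2 → 6 ('aaaaaa')
  [2] 2/3 → 5 ('aaaaa')
  [3] 3/4 → 4 ('aaaa')
  [4] 4/5 → 3 ('aaa')
  [5] 5/6 → 2 ('aa')
  [6] 6/7 → 1 ('a')
  [7] 7/13 → 0 ('')
  [8] 13/0 → 1 ('b')
  [9] 0/12 → 1 ('b')
  [10] 12/11 → 2 ('bb')
  [11] 11/10 → 3 ('bbb')
  [12] 10/9 → 4 ('bbbb')
  [13] 9/8 → 5 ('bbbbb')

n(n+1)/2 = 14·15/2 = 105
Σ LCP = 0 + 6 + 5 + 4 + 3 + 2 + 1 + 0 + 1 + 1 + 2 + 3 + 4 + 5 = 37
distinct = 105 − 37 = 68

68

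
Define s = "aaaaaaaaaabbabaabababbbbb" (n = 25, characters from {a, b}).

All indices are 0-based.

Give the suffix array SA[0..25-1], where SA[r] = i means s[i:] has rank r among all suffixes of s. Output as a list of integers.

sorted suffixes:
  #0 SA[0]=0  'aaaaaaaaaabbabaabababbbbb'
  #1 SA[1]=1  'aaaaaaaaabbabaabababbbbb'
  #2 SA[2]=2  'aaaaaaaabbabaabababbbbb'
  #3 SA[3]=3  'aaaaaaabbabaabababbbbb'
  #4 SA[4]=4  'aaaaaabbabaabababbbbb'
  #5 SA[5]=5  'aaaaabbabaabababbbbb'
  #6 SA[6]=6  'aaaabbabaabababbbbb'
  #7 SA[7]=7  'aaabbabaabababbbbb'
  #8 SA[8]=14  'aabababbbbb'
  #9 SA[9]=8  'aabbabaabababbbbb'
  #10 SA[10]=12  'abaabababbbbb'
  #11 SA[11]=15  'abababbbbb'
  #12 SA[12]=17  'ababbbbb'
  #13 SA[13]=9  'abbabaabababbbbb'
  #14 SA[14]=19  'abbbbb'
  #15 SA[15]=24  'b'
  #16 SA[16]=13  'baabababbbbb'
  #17 SA[17]=11  'babaabababbbbb'
  #18 SA[18]=16  'bababbbbb'
  #19 SA[19]=18  'babbbbb'
  #20 SA[20]=23  'bb'
  #21 SA[21]=10  'bbabaabababbbbb'
  #22 SA[22]=22  'bbb'
  #23 SA[23]=21  'bbbb'
  #24 SA[24]=20  'bbbbb'

[0, 1, 2, 3, 4, 5, 6, 7, 14, 8, 12, 15, 17, 9, 19, 24, 13, 11, 16, 18, 23, 10, 22, 21, 20]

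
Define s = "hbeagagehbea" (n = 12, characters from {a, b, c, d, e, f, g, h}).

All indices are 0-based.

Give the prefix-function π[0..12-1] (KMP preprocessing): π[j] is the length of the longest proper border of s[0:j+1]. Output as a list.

[0, 0, 0, 0, 0, 0, 0, 0, 1, 2, 3, 4]

π[0] = 0
j=1 s[j]='b': π[1]=0 (border '')
j=2 s[j]='e': π[2]=0 (border '')
j=3 s[j]='a': π[3]=0 (border '')
j=4 s[j]='g': π[4]=0 (border '')
j=5 s[j]='a': π[5]=0 (border '')
j=6 s[j]='g': π[6]=0 (border '')
j=7 s[j]='e': π[7]=0 (border '')
j=8 s[j]='h': π[8]=1 (border 'h')
j=9 s[j]='b': π[9]=2 (border 'hb')
j=10 s[j]='e': π[10]=3 (border 'hbe')
j=11 s[j]='a': π[11]=4 (border 'hbea')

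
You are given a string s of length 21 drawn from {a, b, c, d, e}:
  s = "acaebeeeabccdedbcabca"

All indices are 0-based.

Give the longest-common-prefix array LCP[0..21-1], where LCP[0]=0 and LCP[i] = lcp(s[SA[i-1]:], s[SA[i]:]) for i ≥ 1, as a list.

rank→(start, suffix):
  0 → (20, 'a')
  1 → (17, 'abca')
  2 → (8, 'abccdedbcabca')
  3 → (0, 'acaebeeeabccdedbcabca')
  4 → (2, 'aebeeeabccdedbcabca')
  5 → (18, 'bca')
  6 → (15, 'bcabca')
  7 → (9, 'bccdedbcabca')
  8 → (4, 'beeeabccdedbcabca')
  9 → (19, 'ca')
  10 → (16, 'cabca')
  11 → (1, 'caebeeeabccdedbcabca')
  12 → (10, 'ccdedbcabca')
  13 → (11, 'cdedbcabca')
  14 → (14, 'dbcabca')
  15 → (12, 'dedbcabca')
  16 → (7, 'eabccdedbcabca')
  17 → (3, 'ebeeeabccdedbcabca')
  18 → (13, 'edbcabca')
  19 → (6, 'eeabccdedbcabca')
  20 → (5, 'eeeabccdedbcabca')

SA = [20, 17, 8, 0, 2, 18, 15, 9, 4, 19, 16, 1, 10, 11, 14, 12, 7, 3, 13, 6, 5]
[i] adj suffixes → lcp
  [1] 20/17 → 1 ('a')
  [2] 17/8 → 3 ('abc')
  [3] 8/0 → 1 ('a')
  [4] 0/2 → 1 ('a')
  [5] 2/18 → 0 ('')
  [6] 18/15 → 3 ('bca')
  [7] 15/9 → 2 ('bc')
  [8] 9/4 → 1 ('b')
  [9] 4/19 → 0 ('')
  [10] 19/16 → 2 ('ca')
  [11] 16/1 → 2 ('ca')
  [12] 1/10 → 1 ('c')
  [13] 10/11 → 1 ('c')
  [14] 11/14 → 0 ('')
  [15] 14/12 → 1 ('d')
  [16] 12/7 → 0 ('')
  [17] 7/3 → 1 ('e')
  [18] 3/13 → 1 ('e')
  [19] 13/6 → 1 ('e')
  [20] 6/5 → 2 ('ee')

[0, 1, 3, 1, 1, 0, 3, 2, 1, 0, 2, 2, 1, 1, 0, 1, 0, 1, 1, 1, 2]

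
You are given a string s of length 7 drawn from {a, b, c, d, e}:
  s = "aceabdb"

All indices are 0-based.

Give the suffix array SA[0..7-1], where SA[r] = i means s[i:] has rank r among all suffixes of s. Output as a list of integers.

[3, 0, 6, 4, 1, 5, 2]

rank | idx | suffix
   0 |   3 | abdb
   1 |   0 | aceabdb
   2 |   6 | b
   3 |   4 | bdb
   4 |   1 | ceabdb
   5 |   5 | db
   6 |   2 | eabdb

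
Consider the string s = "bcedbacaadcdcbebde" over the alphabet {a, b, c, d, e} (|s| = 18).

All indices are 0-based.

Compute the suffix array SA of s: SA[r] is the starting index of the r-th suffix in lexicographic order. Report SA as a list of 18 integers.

sorted suffixes:
  #0 SA[0]=7  'aadcdcbebde'
  #1 SA[1]=5  'acaadcdcbebde'
  #2 SA[2]=8  'adcdcbebde'
  #3 SA[3]=4  'bacaadcdcbebde'
  #4 SA[4]=0  'bcedbacaadcdcbebde'
  #5 SA[5]=15  'bde'
  #6 SA[6]=13  'bebde'
  #7 SA[7]=6  'caadcdcbebde'
  #8 SA[8]=12  'cbebde'
  #9 SA[9]=10  'cdcbebde'
  #10 SA[10]=1  'cedbacaadcdcbebde'
  #11 SA[11]=3  'dbacaadcdcbebde'
  #12 SA[12]=11  'dcbebde'
  #13 SA[13]=9  'dcdcbebde'
  #14 SA[14]=16  'de'
  #15 SA[15]=17  'e'
  #16 SA[16]=14  'ebde'
  #17 SA[17]=2  'edbacaadcdcbebde'

[7, 5, 8, 4, 0, 15, 13, 6, 12, 10, 1, 3, 11, 9, 16, 17, 14, 2]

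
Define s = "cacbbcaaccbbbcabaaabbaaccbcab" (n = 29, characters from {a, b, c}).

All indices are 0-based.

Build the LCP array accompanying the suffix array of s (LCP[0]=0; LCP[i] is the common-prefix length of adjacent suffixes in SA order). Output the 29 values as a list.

rank | idx | suffix
   0 |  16 | aaabbaaccbcab
   1 |  17 | aabbaaccbcab
   2 |   6 | aaccbbbcabaaabbaaccbcab
   3 |  21 | aaccbcab
   4 |  27 | ab
   5 |  14 | abaaabbaaccbcab
   6 |  18 | abbaaccbcab
   7 |   1 | acbbcaaccbbbcabaaabbaaccbcab
   8 |   7 | accbbbcabaaabbaaccbcab
   9 |  22 | accbcab
  10 |  28 | b
  11 |  15 | baaabbaaccbcab
  12 |  20 | baaccbcab
  13 |  19 | bbaaccbcab
  14 |  10 | bbbcabaaabbaaccbcab
  15 |   3 | bbcaaccbbbcabaaabbaaccbcab
  16 |  11 | bbcabaaabbaaccbcab
  17 |   4 | bcaaccbbbcabaaabbaaccbcab
  18 |  25 | bcab
  19 |  12 | bcabaaabbaaccbcab
  20 |   5 | caaccbbbcabaaabbaaccbcab
  21 |  26 | cab
  22 |  13 | cabaaabbaaccbcab
  23 |   0 | cacbbcaaccbbbcabaaabbaaccbcab
  24 |   9 | cbbbcabaaabbaaccbcab
  25 |   2 | cbbcaaccbbbcabaaabbaaccbcab
  26 |  24 | cbcab
  27 |   8 | ccbbbcabaaabbaaccbcab
  28 |  23 | ccbcab

SA = [16, 17, 6, 21, 27, 14, 18, 1, 7, 22, 28, 15, 20, 19, 10, 3, 11, 4, 25, 12, 5, 26, 13, 0, 9, 2, 24, 8, 23]
rank  pair      lcp
   1  s[16:],s[17:]  2  'aa'
   2  s[17:],s[6:]  2  'aa'
   3  s[6:],s[21:]  5  'aaccb'
   4  s[21:],s[27:]  1  'a'
   5  s[27:],s[14:]  2  'ab'
   6  s[14:],s[18:]  2  'ab'
   7  s[18:],s[1:]  1  'a'
   8  s[1:],s[7:]  2  'ac'
   9  s[7:],s[22:]  4  'accb'
  10  s[22:],s[28:]  0  ''
  11  s[28:],s[15:]  1  'b'
  12  s[15:],s[20:]  3  'baa'
  13  s[20:],s[19:]  1  'b'
  14  s[19:],s[10:]  2  'bb'
  15  s[10:],s[3:]  2  'bb'
  16  s[3:],s[11:]  4  'bbca'
  17  s[11:],s[4:]  1  'b'
  18  s[4:],s[25:]  3  'bca'
  19  s[25:],s[12:]  4  'bcab'
  20  s[12:],s[5:]  0  ''
  21  s[5:],s[26:]  2  'ca'
  22  s[26:],s[13:]  3  'cab'
  23  s[13:],s[0:]  2  'ca'
  24  s[0:],s[9:]  1  'c'
  25  s[9:],s[2:]  3  'cbb'
  26  s[2:],s[24:]  2  'cb'
  27  s[24:],s[8:]  1  'c'
  28  s[8:],s[23:]  3  'ccb'

[0, 2, 2, 5, 1, 2, 2, 1, 2, 4, 0, 1, 3, 1, 2, 2, 4, 1, 3, 4, 0, 2, 3, 2, 1, 3, 2, 1, 3]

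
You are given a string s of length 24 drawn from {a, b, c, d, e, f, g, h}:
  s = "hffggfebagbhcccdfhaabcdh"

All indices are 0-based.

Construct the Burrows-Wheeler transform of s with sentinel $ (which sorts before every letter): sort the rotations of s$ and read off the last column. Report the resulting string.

rank  rotation                   last
    0  $hffggfebagbhcccdfhaabcdh  h
    1  aabcdh$hffggfebagbhcccdfh  h
    2  abcdh$hffggfebagbhcccdfha  a
    3  agbhcccdfhaabcdh$hffggfeb  b
    4  bagbhcccdfhaabcdh$hffggfe  e
    5  bcdh$hffggfebagbhcccdfhaa  a
    6  bhcccdfhaabcdh$hffggfebag  g
    7  cccdfhaabcdh$hffggfebagbh  h
    8  ccdfhaabcdh$hffggfebagbhc  c
    9  cdfhaabcdh$hffggfebagbhcc  c
   10  cdh$hffggfebagbhcccdfhaab  b
   11  dfhaabcdh$hffggfebagbhccc  c
   12  dh$hffggfebagbhcccdfhaabc  c
   13  ebagbhcccdfhaabcdh$hffggf  f
   14  febagbhcccdfhaabcdh$hffgg  g
   15  ffggfebagbhcccdfhaabcdh$h  h
   16  fggfebagbhcccdfhaabcdh$hf  f
   17  fhaabcdh$hffggfebagbhcccd  d
   18  gbhcccdfhaabcdh$hffggfeba  a
   19  gfebagbhcccdfhaabcdh$hffg  g
   20  ggfebagbhcccdfhaabcdh$hff  f
   21  h$hffggfebagbhcccdfhaabcd  d
   22  haabcdh$hffggfebagbhcccdf  f
   23  hcccdfhaabcdh$hffggfebagb  b
   24  hffggfebagbhcccdfhaabcdh$  $

hhabeaghccbccfghfdagfdfb$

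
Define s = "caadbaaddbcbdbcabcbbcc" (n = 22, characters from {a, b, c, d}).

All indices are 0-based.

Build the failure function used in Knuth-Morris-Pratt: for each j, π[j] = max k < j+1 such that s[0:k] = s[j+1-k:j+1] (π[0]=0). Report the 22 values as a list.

π[0] = 0
j=1 s[j]='a': π[1]=0 (border '')
j=2 s[j]='a': π[2]=0 (border '')
j=3 s[j]='d': π[3]=0 (border '')
j=4 s[j]='b': π[4]=0 (border '')
j=5 s[j]='a': π[5]=0 (border '')
j=6 s[j]='a': π[6]=0 (border '')
j=7 s[j]='d': π[7]=0 (border '')
j=8 s[j]='d': π[8]=0 (border '')
j=9 s[j]='b': π[9]=0 (border '')
j=10 s[j]='c': π[10]=1 (border 'c')
j=11 s[j]='b': k: 1→0; π[11]=0 (border '')
j=12 s[j]='d': π[12]=0 (border '')
j=13 s[j]='b': π[13]=0 (border '')
j=14 s[j]='c': π[14]=1 (border 'c')
j=15 s[j]='a': π[15]=2 (border 'ca')
j=16 s[j]='b': k: 2→0; π[16]=0 (border '')
j=17 s[j]='c': π[17]=1 (border 'c')
j=18 s[j]='b': k: 1→0; π[18]=0 (border '')
j=19 s[j]='b': π[19]=0 (border '')
j=20 s[j]='c': π[20]=1 (border 'c')
j=21 s[j]='c': k: 1→0; π[21]=1 (border 'c')

[0, 0, 0, 0, 0, 0, 0, 0, 0, 0, 1, 0, 0, 0, 1, 2, 0, 1, 0, 0, 1, 1]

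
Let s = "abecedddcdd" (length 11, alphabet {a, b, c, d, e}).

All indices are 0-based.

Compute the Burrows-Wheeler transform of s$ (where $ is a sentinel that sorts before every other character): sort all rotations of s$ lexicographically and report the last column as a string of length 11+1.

d$adeddcdebc

rank  rotation      last
    0  $abecedddcdd  d
    1  abecedddcdd$  $
    2  becedddcdd$a  a
    3  cdd$abeceddd  d
    4  cedddcdd$abe  e
    5  d$abecedddcd  d
    6  dcdd$abecedd  d
    7  dd$abecedddc  c
    8  ddcdd$abeced  d
    9  dddcdd$abece  e
   10  ecedddcdd$ab  b
   11  edddcdd$abec  c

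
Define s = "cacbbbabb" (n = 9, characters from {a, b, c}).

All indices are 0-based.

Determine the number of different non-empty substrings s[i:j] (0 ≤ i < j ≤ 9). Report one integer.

37

rank→(start, suffix):
  0 → (6, 'abb')
  1 → (1, 'acbbbabb')
  2 → (8, 'b')
  3 → (5, 'babb')
  4 → (7, 'bb')
  5 → (4, 'bbabb')
  6 → (3, 'bbbabb')
  7 → (0, 'cacbbbabb')
  8 → (2, 'cbbbabb')

SA = [6, 1, 8, 5, 7, 4, 3, 0, 2]
[i] adj suffixes → lcp
  [1] 6/1 → 1 ('a')
  [2] 1/8 → 0 ('')
  [3] 8/5 → 1 ('b')
  [4] 5/7 → 1 ('b')
  [5] 7/4 → 2 ('bb')
  [6] 4/3 → 2 ('bb')
  [7] 3/0 → 0 ('')
  [8] 0/2 → 1 ('c')

n(n+1)/2 = 9·10/2 = 45
Σ LCP = 0 + 1 + 0 + 1 + 1 + 2 + 2 + 0 + 1 = 8
distinct = 45 − 8 = 37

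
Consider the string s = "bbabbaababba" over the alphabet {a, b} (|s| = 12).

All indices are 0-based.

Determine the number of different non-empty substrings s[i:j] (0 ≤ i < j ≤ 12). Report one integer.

rank | idx | suffix
   0 |  11 | a
   1 |   5 | aababba
   2 |   6 | ababba
   3 |   8 | abba
   4 |   2 | abbaababba
   5 |  10 | ba
   6 |   4 | baababba
   7 |   7 | babba
   8 |   1 | babbaababba
   9 |   9 | bba
  10 |   3 | bbaababba
  11 |   0 | bbabbaababba

SA = [11, 5, 6, 8, 2, 10, 4, 7, 1, 9, 3, 0]
i: (SA[i-1],SA[i]) lcp shared
  1: (11,5) 1 'a'
  2: (5,6) 1 'a'
  3: (6,8) 2 'ab'
  4: (8,2) 4 'abba'
  5: (2,10) 0 ''
  6: (10,4) 2 'ba'
  7: (4,7) 2 'ba'
  8: (7,1) 5 'babba'
  9: (1,9) 1 'b'
  10: (9,3) 3 'bba'
  11: (3,0) 3 'bba'

n(n+1)/2 = 12·13/2 = 78
Σ LCP = 0 + 1 + 1 + 2 + 4 + 0 + 2 + 2 + 5 + 1 + 3 + 3 = 24
distinct = 78 − 24 = 54

54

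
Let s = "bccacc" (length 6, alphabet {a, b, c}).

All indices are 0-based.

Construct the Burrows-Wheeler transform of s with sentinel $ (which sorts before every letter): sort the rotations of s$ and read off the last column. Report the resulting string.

rank  rotation last
    0  $bccacc  c
    1  acc$bcc  c
    2  bccacc$  $
    3  c$bccac  c
    4  cacc$bc  c
    5  cc$bcca  a
    6  ccacc$b  b

cc$ccab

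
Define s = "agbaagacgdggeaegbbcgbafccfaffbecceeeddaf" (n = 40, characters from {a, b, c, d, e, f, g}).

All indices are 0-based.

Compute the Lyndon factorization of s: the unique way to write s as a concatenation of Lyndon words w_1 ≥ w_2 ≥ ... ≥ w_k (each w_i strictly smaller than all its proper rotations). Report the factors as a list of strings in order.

["agb", "aagacgdggeaegbbcgbafccfaffbecceeeddaf"]

emit factor 1: 'agb' (i=0, period=3)
emit factor 2: 'aagacgdggeaegbbcgbafccfaffbecceeeddaf' (i=3, period=37)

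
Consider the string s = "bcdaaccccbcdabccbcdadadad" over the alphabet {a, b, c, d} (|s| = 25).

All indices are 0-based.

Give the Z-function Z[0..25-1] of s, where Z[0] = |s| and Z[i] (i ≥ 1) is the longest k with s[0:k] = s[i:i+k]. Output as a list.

[25, 0, 0, 0, 0, 0, 0, 0, 0, 4, 0, 0, 0, 2, 0, 0, 4, 0, 0, 0, 0, 0, 0, 0, 0]

Z[0]=25
i=1: i≥r, start 0; Z[1]=0
i=2: i≥r, start 0; Z[2]=0
i=3: i≥r, start 0; Z[3]=0
i=4: i≥r, start 0; Z[4]=0
i=5: i≥r, start 0; Z[5]=0
i=6: i≥r, start 0; Z[6]=0
i=7: i≥r, start 0; Z[7]=0
i=8: i≥r, start 0; Z[8]=0
i=9: i≥r, start 0; Z[9]=4 scan→box=[9,13)
i=10: min(r-i=3, Z[1]=0)=0; Z[10]=0
i=11: min(r-i=2, Z[2]=0)=0; Z[11]=0
i=12: min(r-i=1, Z[3]=0)=0; Z[12]=0
i=13: i≥r, start 0; Z[13]=2 scan→box=[13,15)
i=14: min(r-i=1, Z[1]=0)=0; Z[14]=0
i=15: i≥r, start 0; Z[15]=0
i=16: i≥r, start 0; Z[16]=4 scan→box=[16,20)
i=17: min(r-i=3, Z[1]=0)=0; Z[17]=0
i=18: min(r-i=2, Z[2]=0)=0; Z[18]=0
i=19: min(r-i=1, Z[3]=0)=0; Z[19]=0
i=20: i≥r, start 0; Z[20]=0
i=21: i≥r, start 0; Z[21]=0
i=22: i≥r, start 0; Z[22]=0
i=23: i≥r, start 0; Z[23]=0
i=24: i≥r, start 0; Z[24]=0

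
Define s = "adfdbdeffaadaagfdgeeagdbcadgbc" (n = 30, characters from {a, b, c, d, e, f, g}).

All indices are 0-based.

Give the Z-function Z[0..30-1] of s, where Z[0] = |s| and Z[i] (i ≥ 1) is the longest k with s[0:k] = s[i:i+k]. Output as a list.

Z[0]=30
i=1: i≥r, start 0; Z[1]=0
i=2: i≥r, start 0; Z[2]=0
i=3: i≥r, start 0; Z[3]=0
i=4: i≥r, start 0; Z[4]=0
i=5: i≥r, start 0; Z[5]=0
i=6: i≥r, start 0; Z[6]=0
i=7: i≥r, start 0; Z[7]=0
i=8: i≥r, start 0; Z[8]=0
i=9: i≥r, start 0; Z[9]=1 scan→box=[9,10)
i=10: i≥r, start 0; Z[10]=2 scan→box=[10,12)
i=11: min(r-i=1, Z[1]=0)=0; Z[11]=0
i=12: i≥r, start 0; Z[12]=1 scan→box=[12,13)
i=13: i≥r, start 0; Z[13]=1 scan→box=[13,14)
i=14: i≥r, start 0; Z[14]=0
i=15: i≥r, start 0; Z[15]=0
i=16: i≥r, start 0; Z[16]=0
i=17: i≥r, start 0; Z[17]=0
i=18: i≥r, start 0; Z[18]=0
i=19: i≥r, start 0; Z[19]=0
i=20: i≥r, start 0; Z[20]=1 scan→box=[20,21)
i=21: i≥r, start 0; Z[21]=0
i=22: i≥r, start 0; Z[22]=0
i=23: i≥r, start 0; Z[23]=0
i=24: i≥r, start 0; Z[24]=0
i=25: i≥r, start 0; Z[25]=2 scan→box=[25,27)
i=26: min(r-i=1, Z[1]=0)=0; Z[26]=0
i=27: i≥r, start 0; Z[27]=0
i=28: i≥r, start 0; Z[28]=0
i=29: i≥r, start 0; Z[29]=0

[30, 0, 0, 0, 0, 0, 0, 0, 0, 1, 2, 0, 1, 1, 0, 0, 0, 0, 0, 0, 1, 0, 0, 0, 0, 2, 0, 0, 0, 0]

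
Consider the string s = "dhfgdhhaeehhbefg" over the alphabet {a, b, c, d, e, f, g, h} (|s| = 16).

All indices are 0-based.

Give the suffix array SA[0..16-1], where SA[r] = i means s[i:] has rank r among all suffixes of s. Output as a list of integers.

rank→(start, suffix):
  0 → (7, 'aeehhbefg')
  1 → (12, 'befg')
  2 → (0, 'dhfgdhhaeehhbefg')
  3 → (4, 'dhhaeehhbefg')
  4 → (8, 'eehhbefg')
  5 → (13, 'efg')
  6 → (9, 'ehhbefg')
  7 → (14, 'fg')
  8 → (2, 'fgdhhaeehhbefg')
  9 → (15, 'g')
  10 → (3, 'gdhhaeehhbefg')
  11 → (6, 'haeehhbefg')
  12 → (11, 'hbefg')
  13 → (1, 'hfgdhhaeehhbefg')
  14 → (5, 'hhaeehhbefg')
  15 → (10, 'hhbefg')

[7, 12, 0, 4, 8, 13, 9, 14, 2, 15, 3, 6, 11, 1, 5, 10]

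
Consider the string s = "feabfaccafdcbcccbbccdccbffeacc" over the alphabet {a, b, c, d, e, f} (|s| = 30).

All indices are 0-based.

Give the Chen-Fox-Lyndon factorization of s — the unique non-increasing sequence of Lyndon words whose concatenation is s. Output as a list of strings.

emit factor 1: 'f' (i=0, period=1)
emit factor 2: 'e' (i=1, period=1)
emit factor 3: 'abfaccafdcbcccbbccdccbffeacc' (i=2, period=28)

["f", "e", "abfaccafdcbcccbbccdccbffeacc"]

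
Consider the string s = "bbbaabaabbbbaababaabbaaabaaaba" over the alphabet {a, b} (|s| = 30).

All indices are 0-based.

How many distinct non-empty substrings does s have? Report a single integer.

365

sorted suffixes:
  #0 SA[0]=29  'a'
  #1 SA[1]=25  'aaaba'
  #2 SA[2]=21  'aaabaaaba'
  #3 SA[3]=26  'aaba'
  #4 SA[4]=22  'aabaaaba'
  #5 SA[5]=3  'aabaabbbbaababaabbaaabaaaba'
  #6 SA[6]=12  'aababaabbaaabaaaba'
  #7 SA[7]=17  'aabbaaabaaaba'
  #8 SA[8]=6  'aabbbbaababaabbaaabaaaba'
  #9 SA[9]=27  'aba'
  #10 SA[10]=23  'abaaaba'
  #11 SA[11]=15  'abaabbaaabaaaba'
  #12 SA[12]=4  'abaabbbbaababaabbaaabaaaba'
  #13 SA[13]=13  'ababaabbaaabaaaba'
  #14 SA[14]=18  'abbaaabaaaba'
  #15 SA[15]=7  'abbbbaababaabbaaabaaaba'
  #16 SA[16]=28  'ba'
  #17 SA[17]=24  'baaaba'
  #18 SA[18]=20  'baaabaaaba'
  #19 SA[19]=2  'baabaabbbbaababaabbaaabaaaba'
  #20 SA[20]=11  'baababaabbaaabaaaba'
  #21 SA[21]=16  'baabbaaabaaaba'
  #22 SA[22]=5  'baabbbbaababaabbaaabaaaba'
  #23 SA[23]=14  'babaabbaaabaaaba'
  #24 SA[24]=19  'bbaaabaaaba'
  #25 SA[25]=1  'bbaabaabbbbaababaabbaaabaaaba'
  #26 SA[26]=10  'bbaababaabbaaabaaaba'
  #27 SA[27]=0  'bbbaabaabbbbaababaabbaaabaaaba'
  #28 SA[28]=9  'bbbaababaabbaaabaaaba'
  #29 SA[29]=8  'bbbbaababaabbaaabaaaba'

SA = [29, 25, 21, 26, 22, 3, 12, 17, 6, 27, 23, 15, 4, 13, 18, 7, 28, 24, 20, 2, 11, 16, 5, 14, 19, 1, 10, 0, 9, 8]
rank  pair      lcp
   1  s[29:],s[25:]  1  'a'
   2  s[25:],s[21:]  5  'aaaba'
   3  s[21:],s[26:]  2  'aa'
   4  s[26:],s[22:]  4  'aaba'
   5  s[22:],s[3:]  5  'aabaa'
   6  s[3:],s[12:]  4  'aaba'
   7  s[12:],s[17:]  3  'aab'
   8  s[17:],s[6:]  4  'aabb'
   9  s[6:],s[27:]  1  'a'
  10  s[27:],s[23:]  3  'aba'
  11  s[23:],s[15:]  4  'abaa'
  12  s[15:],s[4:]  6  'abaabb'
  13  s[4:],s[13:]  3  'aba'
  14  s[13:],s[18:]  2  'ab'
  15  s[18:],s[7:]  3  'abb'
  16  s[7:],s[28:]  0  ''
  17  s[28:],s[24:]  2  'ba'
  18  s[24:],s[20:]  6  'baaaba'
  19  s[20:],s[2:]  3  'baa'
  20  s[2:],s[11:]  5  'baaba'
  21  s[11:],s[16:]  4  'baab'
  22  s[16:],s[5:]  5  'baabb'
  23  s[5:],s[14:]  2  'ba'
  24  s[14:],s[19:]  1  'b'
  25  s[19:],s[1:]  4  'bbaa'
  26  s[1:],s[10:]  6  'bbaaba'
  27  s[10:],s[0:]  2  'bb'
  28  s[0:],s[9:]  7  'bbbaaba'
  29  s[9:],s[8:]  3  'bbb'

n(n+1)/2 = 30·31/2 = 465
Σ LCP = 0 + 1 + 5 + 2 + 4 + 5 + 4 + 3 + 4 + 1 + 3 + 4 + 6 + 3 + 2 + 3 + 0 + 2 + 6 + 3 + 5 + 4 + 5 + 2 + 1 + 4 + 6 + 2 + 7 + 3 = 100
distinct = 465 − 100 = 365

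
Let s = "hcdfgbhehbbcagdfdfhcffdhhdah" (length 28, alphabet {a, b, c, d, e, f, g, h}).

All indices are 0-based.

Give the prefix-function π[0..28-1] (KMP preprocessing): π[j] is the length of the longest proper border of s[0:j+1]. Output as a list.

[0, 0, 0, 0, 0, 0, 1, 0, 1, 0, 0, 0, 0, 0, 0, 0, 0, 0, 1, 2, 0, 0, 0, 1, 1, 0, 0, 1]

π[0] = 0
j=1 s[j]='c': π[1]=0 (border '')
j=2 s[j]='d': π[2]=0 (border '')
j=3 s[j]='f': π[3]=0 (border '')
j=4 s[j]='g': π[4]=0 (border '')
j=5 s[j]='b': π[5]=0 (border '')
j=6 s[j]='h': π[6]=1 (border 'h')
j=7 s[j]='e': k: 1→0; π[7]=0 (border '')
j=8 s[j]='h': π[8]=1 (border 'h')
j=9 s[j]='b': k: 1→0; π[9]=0 (border '')
j=10 s[j]='b': π[10]=0 (border '')
j=11 s[j]='c': π[11]=0 (border '')
j=12 s[j]='a': π[12]=0 (border '')
j=13 s[j]='g': π[13]=0 (border '')
j=14 s[j]='d': π[14]=0 (border '')
j=15 s[j]='f': π[15]=0 (border '')
j=16 s[j]='d': π[16]=0 (border '')
j=17 s[j]='f': π[17]=0 (border '')
j=18 s[j]='h': π[18]=1 (border 'h')
j=19 s[j]='c': π[19]=2 (border 'hc')
j=20 s[j]='f': k: 2→0; π[20]=0 (border '')
j=21 s[j]='f': π[21]=0 (border '')
j=22 s[j]='d': π[22]=0 (border '')
j=23 s[j]='h': π[23]=1 (border 'h')
j=24 s[j]='h': k: 1→0; π[24]=1 (border 'h')
j=25 s[j]='d': k: 1→0; π[25]=0 (border '')
j=26 s[j]='a': π[26]=0 (border '')
j=27 s[j]='h': π[27]=1 (border 'h')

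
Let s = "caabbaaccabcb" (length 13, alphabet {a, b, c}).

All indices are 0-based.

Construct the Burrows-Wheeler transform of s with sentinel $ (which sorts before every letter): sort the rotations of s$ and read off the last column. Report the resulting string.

bcbacacbaa$cba

rank  rotation        last
    0  $caabbaaccabcb  b
    1  aabbaaccabcb$c  c
    2  aaccabcb$caabb  b
    3  abbaaccabcb$ca  a
    4  abcb$caabbaacc  c
    5  accabcb$caabba  a
    6  b$caabbaaccabc  c
    7  baaccabcb$caab  b
    8  bbaaccabcb$caa  a
    9  bcb$caabbaacca  a
   10  caabbaaccabcb$  $
   11  cabcb$caabbaac  c
   12  cb$caabbaaccab  b
   13  ccabcb$caabbaa  a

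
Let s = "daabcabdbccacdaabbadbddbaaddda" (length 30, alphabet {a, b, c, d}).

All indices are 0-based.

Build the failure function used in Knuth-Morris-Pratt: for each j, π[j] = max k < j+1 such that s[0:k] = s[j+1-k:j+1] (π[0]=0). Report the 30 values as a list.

[0, 0, 0, 0, 0, 0, 0, 1, 0, 0, 0, 0, 0, 1, 2, 3, 4, 0, 0, 1, 0, 1, 1, 0, 0, 0, 1, 1, 1, 2]

π[0] = 0
j=1 s[j]='a': π[1]=0 (border '')
j=2 s[j]='a': π[2]=0 (border '')
j=3 s[j]='b': π[3]=0 (border '')
j=4 s[j]='c': π[4]=0 (border '')
j=5 s[j]='a': π[5]=0 (border '')
j=6 s[j]='b': π[6]=0 (border '')
j=7 s[j]='d': π[7]=1 (border 'd')
j=8 s[j]='b': k: 1→0; π[8]=0 (border '')
j=9 s[j]='c': π[9]=0 (border '')
j=10 s[j]='c': π[10]=0 (border '')
j=11 s[j]='a': π[11]=0 (border '')
j=12 s[j]='c': π[12]=0 (border '')
j=13 s[j]='d': π[13]=1 (border 'd')
j=14 s[j]='a': π[14]=2 (border 'da')
j=15 s[j]='a': π[15]=3 (border 'daa')
j=16 s[j]='b': π[16]=4 (border 'daab')
j=17 s[j]='b': k: 4→0; π[17]=0 (border '')
j=18 s[j]='a': π[18]=0 (border '')
j=19 s[j]='d': π[19]=1 (border 'd')
j=20 s[j]='b': k: 1→0; π[20]=0 (border '')
j=21 s[j]='d': π[21]=1 (border 'd')
j=22 s[j]='d': k: 1→0; π[22]=1 (border 'd')
j=23 s[j]='b': k: 1→0; π[23]=0 (border '')
j=24 s[j]='a': π[24]=0 (border '')
j=25 s[j]='a': π[25]=0 (border '')
j=26 s[j]='d': π[26]=1 (border 'd')
j=27 s[j]='d': k: 1→0; π[27]=1 (border 'd')
j=28 s[j]='d': k: 1→0; π[28]=1 (border 'd')
j=29 s[j]='a': π[29]=2 (border 'da')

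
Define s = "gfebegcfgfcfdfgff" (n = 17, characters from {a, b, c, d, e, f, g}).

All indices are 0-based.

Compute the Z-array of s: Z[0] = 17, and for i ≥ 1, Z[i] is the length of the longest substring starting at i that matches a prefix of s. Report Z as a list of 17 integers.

Z[0]=17
i=1: outside box; Z[1]=0
i=2: outside box; Z[2]=0
i=3: outside box; Z[3]=0
i=4: outside box; Z[4]=0
i=5: outside box; Z[5]=1 extend→box=[5,6)
i=6: outside box; Z[6]=0
i=7: outside box; Z[7]=0
i=8: outside box; Z[8]=2 extend→box=[8,10)
i=9: min(r-i=1, Z[1]=0)=0; Z[9]=0
i=10: outside box; Z[10]=0
i=11: outside box; Z[11]=0
i=12: outside box; Z[12]=0
i=13: outside box; Z[13]=0
i=14: outside box; Z[14]=2 extend→box=[14,16)
i=15: min(r-i=1, Z[1]=0)=0; Z[15]=0
i=16: outside box; Z[16]=0

[17, 0, 0, 0, 0, 1, 0, 0, 2, 0, 0, 0, 0, 0, 2, 0, 0]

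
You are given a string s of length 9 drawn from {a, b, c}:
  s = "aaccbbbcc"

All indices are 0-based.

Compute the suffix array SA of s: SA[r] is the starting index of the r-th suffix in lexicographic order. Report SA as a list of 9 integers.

rank→(start, suffix):
  0 → (0, 'aaccbbbcc')
  1 → (1, 'accbbbcc')
  2 → (4, 'bbbcc')
  3 → (5, 'bbcc')
  4 → (6, 'bcc')
  5 → (8, 'c')
  6 → (3, 'cbbbcc')
  7 → (7, 'cc')
  8 → (2, 'ccbbbcc')

[0, 1, 4, 5, 6, 8, 3, 7, 2]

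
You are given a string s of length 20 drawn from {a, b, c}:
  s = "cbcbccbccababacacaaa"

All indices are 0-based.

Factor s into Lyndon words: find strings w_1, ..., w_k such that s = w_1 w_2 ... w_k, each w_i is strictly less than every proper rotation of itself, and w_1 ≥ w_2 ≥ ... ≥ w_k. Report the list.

emit factor 1: 'c' (i=0, period=1)
emit factor 2: 'bcbccbcc' (i=1, period=8)
emit factor 3: 'ababacac' (i=9, period=8)
emit factor 4: 'a' (i=17, period=1)
emit factor 5: 'a' (i=18, period=1)
emit factor 6: 'a' (i=19, period=1)

["c", "bcbccbcc", "ababacac", "a", "a", "a"]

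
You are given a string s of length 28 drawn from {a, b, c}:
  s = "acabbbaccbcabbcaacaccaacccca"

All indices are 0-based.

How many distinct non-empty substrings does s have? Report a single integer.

sorted suffixes:
  #0 SA[0]=27  'a'
  #1 SA[1]=15  'aacaccaacccca'
  #2 SA[2]=21  'aacccca'
  #3 SA[3]=2  'abbbaccbcabbcaacaccaacccca'
  #4 SA[4]=11  'abbcaacaccaacccca'
  #5 SA[5]=0  'acabbbaccbcabbcaacaccaacccca'
  #6 SA[6]=16  'acaccaacccca'
  #7 SA[7]=18  'accaacccca'
  #8 SA[8]=6  'accbcabbcaacaccaacccca'
  #9 SA[9]=22  'acccca'
  #10 SA[10]=5  'baccbcabbcaacaccaacccca'
  #11 SA[11]=4  'bbaccbcabbcaacaccaacccca'
  #12 SA[12]=3  'bbbaccbcabbcaacaccaacccca'
  #13 SA[13]=12  'bbcaacaccaacccca'
  #14 SA[14]=13  'bcaacaccaacccca'
  #15 SA[15]=9  'bcabbcaacaccaacccca'
  #16 SA[16]=26  'ca'
  #17 SA[17]=14  'caacaccaacccca'
  #18 SA[18]=20  'caacccca'
  #19 SA[19]=1  'cabbbaccbcabbcaacaccaacccca'
  #20 SA[20]=10  'cabbcaacaccaacccca'
  #21 SA[21]=17  'caccaacccca'
  #22 SA[22]=8  'cbcabbcaacaccaacccca'
  #23 SA[23]=25  'cca'
  #24 SA[24]=19  'ccaacccca'
  #25 SA[25]=7  'ccbcabbcaacaccaacccca'
  #26 SA[26]=24  'ccca'
  #27 SA[27]=23  'cccca'

SA = [27, 15, 21, 2, 11, 0, 16, 18, 6, 22, 5, 4, 3, 12, 13, 9, 26, 14, 20, 1, 10, 17, 8, 25, 19, 7, 24, 23]
i: (SA[i-1],SA[i]) lcp shared
  1: (27,15) 1 'a'
  2: (15,21) 3 'aac'
  3: (21,2) 1 'a'
  4: (2,11) 3 'abb'
  5: (11,0) 1 'a'
  6: (0,16) 3 'aca'
  7: (16,18) 2 'ac'
  8: (18,6) 3 'acc'
  9: (6,22) 3 'acc'
  10: (22,5) 0 ''
  11: (5,4) 1 'b'
  12: (4,3) 2 'bb'
  13: (3,12) 2 'bb'
  14: (12,13) 1 'b'
  15: (13,9) 3 'bca'
  16: (9,26) 0 ''
  17: (26,14) 2 'ca'
  18: (14,20) 4 'caac'
  19: (20,1) 2 'ca'
  20: (1,10) 4 'cabb'
  21: (10,17) 2 'ca'
  22: (17,8) 1 'c'
  23: (8,25) 1 'c'
  24: (25,19) 3 'cca'
  25: (19,7) 2 'cc'
  26: (7,24) 2 'cc'
  27: (24,23) 3 'ccc'

n(n+1)/2 = 28·29/2 = 406
Σ LCP = 0 + 1 + 3 + 1 + 3 + 1 + 3 + 2 + 3 + 3 + 0 + 1 + 2 + 2 + 1 + 3 + 0 + 2 + 4 + 2 + 4 + 2 + 1 + 1 + 3 + 2 + 2 + 3 = 55
distinct = 406 − 55 = 351

351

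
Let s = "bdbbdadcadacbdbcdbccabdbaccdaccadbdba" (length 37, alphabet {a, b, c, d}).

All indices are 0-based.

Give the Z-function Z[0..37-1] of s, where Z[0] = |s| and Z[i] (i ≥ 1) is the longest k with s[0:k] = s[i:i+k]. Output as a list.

Z[0]=37
i=1: outside box; Z[1]=0
i=2: outside box; Z[2]=1 scan→box=[2,3)
i=3: outside box; Z[3]=2 scan→box=[3,5)
i=4: min(r-i=1, Z[1]=0)=0; Z[4]=0
i=5: outside box; Z[5]=0
i=6: outside box; Z[6]=0
i=7: outside box; Z[7]=0
i=8: outside box; Z[8]=0
i=9: outside box; Z[9]=0
i=10: outside box; Z[10]=0
i=11: outside box; Z[11]=0
i=12: outside box; Z[12]=3 scan→box=[12,15)
i=13: min(r-i=2, Z[1]=0)=0; Z[13]=0
i=14: min(r-i=1, Z[2]=1)=1; Z[14]=1
i=15: outside box; Z[15]=0
i=16: outside box; Z[16]=0
i=17: outside box; Z[17]=1 scan→box=[17,18)
i=18: outside box; Z[18]=0
i=19: outside box; Z[19]=0
i=20: outside box; Z[20]=0
i=21: outside box; Z[21]=3 scan→box=[21,24)
i=22: min(r-i=2, Z[1]=0)=0; Z[22]=0
i=23: min(r-i=1, Z[2]=1)=1; Z[23]=1
i=24: outside box; Z[24]=0
i=25: outside box; Z[25]=0
i=26: outside box; Z[26]=0
i=27: outside box; Z[27]=0
i=28: outside box; Z[28]=0
i=29: outside box; Z[29]=0
i=30: outside box; Z[30]=0
i=31: outside box; Z[31]=0
i=32: outside box; Z[32]=0
i=33: outside box; Z[33]=3 scan→box=[33,36)
i=34: min(r-i=2, Z[1]=0)=0; Z[34]=0
i=35: min(r-i=1, Z[2]=1)=1; Z[35]=1
i=36: outside box; Z[36]=0

[37, 0, 1, 2, 0, 0, 0, 0, 0, 0, 0, 0, 3, 0, 1, 0, 0, 1, 0, 0, 0, 3, 0, 1, 0, 0, 0, 0, 0, 0, 0, 0, 0, 3, 0, 1, 0]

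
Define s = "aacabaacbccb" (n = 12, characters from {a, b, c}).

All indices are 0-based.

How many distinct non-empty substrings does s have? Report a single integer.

65

rank→(start, suffix):
  0 → (0, 'aacabaacbccb')
  1 → (5, 'aacbccb')
  2 → (3, 'abaacbccb')
  3 → (1, 'acabaacbccb')
  4 → (6, 'acbccb')
  5 → (11, 'b')
  6 → (4, 'baacbccb')
  7 → (8, 'bccb')
  8 → (2, 'cabaacbccb')
  9 → (10, 'cb')
  10 → (7, 'cbccb')
  11 → (9, 'ccb')

SA = [0, 5, 3, 1, 6, 11, 4, 8, 2, 10, 7, 9]
[i] adj suffixes → lcp
  [1] 0/5 → 3 ('aac')
  [2] 5/3 → 1 ('a')
  [3] 3/1 → 1 ('a')
  [4] 1/6 → 2 ('ac')
  [5] 6/11 → 0 ('')
  [6] 11/4 → 1 ('b')
  [7] 4/8 → 1 ('b')
  [8] 8/2 → 0 ('')
  [9] 2/10 → 1 ('c')
  [10] 10/7 → 2 ('cb')
  [11] 7/9 → 1 ('c')

n(n+1)/2 = 12·13/2 = 78
Σ LCP = 0 + 3 + 1 + 1 + 2 + 0 + 1 + 1 + 0 + 1 + 2 + 1 = 13
distinct = 78 − 13 = 65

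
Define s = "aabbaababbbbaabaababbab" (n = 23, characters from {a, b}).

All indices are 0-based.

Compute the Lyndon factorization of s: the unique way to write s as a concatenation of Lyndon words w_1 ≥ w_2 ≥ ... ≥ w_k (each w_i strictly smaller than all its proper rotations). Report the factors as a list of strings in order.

["aabb", "aababbbb", "aabaababbab"]

emit factor 1: 'aabb' (i=0, period=4)
emit factor 2: 'aababbbb' (i=4, period=8)
emit factor 3: 'aabaababbab' (i=12, period=11)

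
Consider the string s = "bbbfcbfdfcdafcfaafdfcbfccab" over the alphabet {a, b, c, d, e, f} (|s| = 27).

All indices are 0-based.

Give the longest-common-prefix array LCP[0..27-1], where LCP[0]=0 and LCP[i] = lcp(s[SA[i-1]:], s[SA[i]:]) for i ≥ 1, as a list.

[0, 1, 1, 2, 0, 1, 2, 1, 3, 2, 0, 1, 3, 1, 1, 1, 0, 1, 3, 0, 1, 4, 2, 2, 2, 1, 4]

sorted suffixes:
  #0 SA[0]=15  'aafdfcbfccab'
  #1 SA[1]=25  'ab'
  #2 SA[2]=11  'afcfaafdfcbfccab'
  #3 SA[3]=16  'afdfcbfccab'
  #4 SA[4]=26  'b'
  #5 SA[5]=0  'bbbfcbfdfcdafcfaafdfcbfccab'
  #6 SA[6]=1  'bbfcbfdfcdafcfaafdfcbfccab'
  #7 SA[7]=2  'bfcbfdfcdafcfaafdfcbfccab'
  #8 SA[8]=21  'bfccab'
  #9 SA[9]=5  'bfdfcdafcfaafdfcbfccab'
  #10 SA[10]=24  'cab'
  #11 SA[11]=20  'cbfccab'
  #12 SA[12]=4  'cbfdfcdafcfaafdfcbfccab'
  #13 SA[13]=23  'ccab'
  #14 SA[14]=9  'cdafcfaafdfcbfccab'
  #15 SA[15]=13  'cfaafdfcbfccab'
  #16 SA[16]=10  'dafcfaafdfcbfccab'
  #17 SA[17]=18  'dfcbfccab'
  #18 SA[18]=7  'dfcdafcfaafdfcbfccab'
  #19 SA[19]=14  'faafdfcbfccab'
  #20 SA[20]=19  'fcbfccab'
  #21 SA[21]=3  'fcbfdfcdafcfaafdfcbfccab'
  #22 SA[22]=22  'fccab'
  #23 SA[23]=8  'fcdafcfaafdfcbfccab'
  #24 SA[24]=12  'fcfaafdfcbfccab'
  #25 SA[25]=17  'fdfcbfccab'
  #26 SA[26]=6  'fdfcdafcfaafdfcbfccab'

SA = [15, 25, 11, 16, 26, 0, 1, 2, 21, 5, 24, 20, 4, 23, 9, 13, 10, 18, 7, 14, 19, 3, 22, 8, 12, 17, 6]
rank  pair      lcp
   1  s[15:],s[25:]  1  'a'
   2  s[25:],s[11:]  1  'a'
   3  s[11:],s[16:]  2  'af'
   4  s[16:],s[26:]  0  ''
   5  s[26:],s[0:]  1  'b'
   6  s[0:],s[1:]  2  'bb'
   7  s[1:],s[2:]  1  'b'
   8  s[2:],s[21:]  3  'bfc'
   9  s[21:],s[5:]  2  'bf'
  10  s[5:],s[24:]  0  ''
  11  s[24:],s[20:]  1  'c'
  12  s[20:],s[4:]  3  'cbf'
  13  s[4:],s[23:]  1  'c'
  14  s[23:],s[9:]  1  'c'
  15  s[9:],s[13:]  1  'c'
  16  s[13:],s[10:]  0  ''
  17  s[10:],s[18:]  1  'd'
  18  s[18:],s[7:]  3  'dfc'
  19  s[7:],s[14:]  0  ''
  20  s[14:],s[19:]  1  'f'
  21  s[19:],s[3:]  4  'fcbf'
  22  s[3:],s[22:]  2  'fc'
  23  s[22:],s[8:]  2  'fc'
  24  s[8:],s[12:]  2  'fc'
  25  s[12:],s[17:]  1  'f'
  26  s[17:],s[6:]  4  'fdfc'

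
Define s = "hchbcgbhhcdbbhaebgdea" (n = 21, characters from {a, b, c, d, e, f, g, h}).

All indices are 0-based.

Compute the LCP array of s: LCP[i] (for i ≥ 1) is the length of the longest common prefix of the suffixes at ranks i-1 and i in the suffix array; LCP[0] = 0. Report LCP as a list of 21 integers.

rank | idx | suffix
   0 |  20 | a
   1 |  14 | aebgdea
   2 |  11 | bbhaebgdea
   3 |   3 | bcgbhhcdbbhaebgdea
   4 |  16 | bgdea
   5 |  12 | bhaebgdea
   6 |   6 | bhhcdbbhaebgdea
   7 |   9 | cdbbhaebgdea
   8 |   4 | cgbhhcdbbhaebgdea
   9 |   1 | chbcgbhhcdbbhaebgdea
  10 |  10 | dbbhaebgdea
  11 |  18 | dea
  12 |  19 | ea
  13 |  15 | ebgdea
  14 |   5 | gbhhcdbbhaebgdea
  15 |  17 | gdea
  16 |  13 | haebgdea
  17 |   2 | hbcgbhhcdbbhaebgdea
  18 |   8 | hcdbbhaebgdea
  19 |   0 | hchbcgbhhcdbbhaebgdea
  20 |   7 | hhcdbbhaebgdea

SA = [20, 14, 11, 3, 16, 12, 6, 9, 4, 1, 10, 18, 19, 15, 5, 17, 13, 2, 8, 0, 7]
[i] adj suffixes → lcp
  [1] 20/14 → 1 ('a')
  [2] 14/11 → 0 ('')
  [3] 11/3 → 1 ('b')
  [4] 3/16 → 1 ('b')
  [5] 16/12 → 1 ('b')
  [6] 12/6 → 2 ('bh')
  [7] 6/9 → 0 ('')
  [8] 9/4 → 1 ('c')
  [9] 4/1 → 1 ('c')
  [10] 1/10 → 0 ('')
  [11] 10/18 → 1 ('d')
  [12] 18/19 → 0 ('')
  [13] 19/15 → 1 ('e')
  [14] 15/5 → 0 ('')
  [15] 5/17 → 1 ('g')
  [16] 17/13 → 0 ('')
  [17] 13/2 → 1 ('h')
  [18] 2/8 → 1 ('h')
  [19] 8/0 → 2 ('hc')
  [20] 0/7 → 1 ('h')

[0, 1, 0, 1, 1, 1, 2, 0, 1, 1, 0, 1, 0, 1, 0, 1, 0, 1, 1, 2, 1]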